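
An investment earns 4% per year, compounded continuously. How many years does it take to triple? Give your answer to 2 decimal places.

27.47 years

e^(0.04t) = 3, so 0.04t = ln 3 ≈ 1.0986.
t ≈ 1.0986/0.04 ≈ 27.4653.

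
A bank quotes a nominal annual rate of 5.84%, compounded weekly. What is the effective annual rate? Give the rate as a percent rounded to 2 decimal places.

EAR = (1 + 5.84%/52)^52 − 1 = (1 + 0.00112308)^52 − 1.
(1 + 0.00112308)^52 ≈ 1.060104, so EAR ≈ 6.01042%.

6.01%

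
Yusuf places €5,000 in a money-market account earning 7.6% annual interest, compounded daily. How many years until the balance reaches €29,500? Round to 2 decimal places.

23.36 years

(1 + 0.000208219)^(365t) = 29,500/5,000 = 5.9.
365t·ln(1 + 0.000208219) = ln(5.9); 365t = 1.775/0.000208198 ≈ 8525.3297.
t ≈ 23.3571 years.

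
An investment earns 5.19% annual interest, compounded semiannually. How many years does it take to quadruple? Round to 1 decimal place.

(1 + 0.02595)^(2t) = 4.
2t = ln 4 / ln(1 + 0.02595) ≈ 1.3863/0.025619 ≈ 54.1119.
t ≈ 27.0560.

27.1 years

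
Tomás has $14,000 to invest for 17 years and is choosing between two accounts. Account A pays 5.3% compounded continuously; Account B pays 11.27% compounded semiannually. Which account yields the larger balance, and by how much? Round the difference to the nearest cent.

A: e^(0.053·17) = e^0.901 ≈ 2.4620639445, so 14,000 × 2.4620639445 ≈ 34,468.8952.
B: (1 + 0.05635)^34 ≈ 6.4486149543, so 14,000 × 6.4486149543 ≈ 90,280.6094.
Difference ≈ 55,811.7141 in favor of B.

Account B, by $55,811.71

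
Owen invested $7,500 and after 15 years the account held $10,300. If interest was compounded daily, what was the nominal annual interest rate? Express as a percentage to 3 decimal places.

2.115%

The 5475-period growth factor is 10,300/7,500 = 1.37333.
r/365 = 1.37333^(1/5475) − 1 ≈ 0.0000579452, so r ≈ 365·0.0000579452 = 2.11500%.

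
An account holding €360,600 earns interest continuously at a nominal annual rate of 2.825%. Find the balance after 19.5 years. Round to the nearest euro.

A = P·e^(rt) = 360,600·e^(0.02825·19.5) = 360,600·e^0.550875.
e^0.550875 ≈ 1.73477027796, so A ≈ 625,558.1622.

€625,558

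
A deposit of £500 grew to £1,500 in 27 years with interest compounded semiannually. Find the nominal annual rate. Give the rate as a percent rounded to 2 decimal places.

4.11%

The 54-period growth factor is 1,500/500 = 3.
r/2 = 3^(1/54) − 1 ≈ 0.020553, so r ≈ 2·0.020553 = 4.11061%.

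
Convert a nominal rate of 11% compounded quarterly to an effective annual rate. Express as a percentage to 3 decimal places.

EAR = (1 + 11%/4)^4 − 1 = (1 + 0.0275)^4 − 1.
(1 + 0.0275)^4 ≈ 1.114621, so EAR ≈ 11.46213%.

11.462%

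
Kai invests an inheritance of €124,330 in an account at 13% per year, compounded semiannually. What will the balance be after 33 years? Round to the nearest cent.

€7,936,884.25

Growth factor = (1 + 0.065)^66 ≈ 63.8372416296.
A ≈ 124,330 × 63.8372416296 ≈ 7,936,884.2518.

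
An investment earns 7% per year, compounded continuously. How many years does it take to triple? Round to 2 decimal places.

15.69 years

e^(0.07t) = 3, so 0.07t = ln 3 ≈ 1.0986.
t ≈ 1.0986/0.07 ≈ 15.6945.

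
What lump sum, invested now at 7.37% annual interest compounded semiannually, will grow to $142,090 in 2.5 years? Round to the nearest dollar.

Growth factor = (1 + 0.03685)^5 ≈ 1.19833890716.
P = 142,090/1.19833890716 ≈ 118,572.4666.

$118,572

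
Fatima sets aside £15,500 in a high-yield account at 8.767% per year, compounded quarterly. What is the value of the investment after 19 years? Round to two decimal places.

Growth factor = (1 + 0.0219175)^76 ≈ 5.1952154611.
A ≈ 15,500 × 5.1952154611 ≈ 80,525.8396.

£80,525.84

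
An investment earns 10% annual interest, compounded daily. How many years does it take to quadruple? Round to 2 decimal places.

(1 + 0.000273973)^(365t) = 4.
365t = ln 4 / ln(1 + 0.000273973) ≈ 1.3863/0.000273935 ≈ 5060.6675.
t ≈ 13.8648.

13.86 years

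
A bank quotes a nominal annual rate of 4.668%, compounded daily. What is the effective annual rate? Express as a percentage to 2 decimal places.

4.78%

EAR = (1 + 4.668%/365)^365 − 1 = (1 + 0.00012789)^365 − 1.
(1 + 0.00012789)^365 ≈ 1.047784, so EAR ≈ 4.77835%.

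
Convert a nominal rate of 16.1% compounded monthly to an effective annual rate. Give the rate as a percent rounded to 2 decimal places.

EAR = (1 + 16.1%/12)^12 − 1 = (1 + 0.0134167)^12 − 1.
(1 + 0.0134167)^12 ≈ 1.173428, so EAR ≈ 17.34282%.

17.34%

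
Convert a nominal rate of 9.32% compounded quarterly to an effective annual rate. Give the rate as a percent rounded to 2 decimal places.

EAR = (1 + 9.32%/4)^4 − 1 = (1 + 0.0233)^4 − 1.
(1 + 0.0233)^4 ≈ 1.096508, so EAR ≈ 9.65082%.

9.65%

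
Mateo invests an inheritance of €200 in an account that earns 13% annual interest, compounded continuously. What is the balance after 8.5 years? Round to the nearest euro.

€604

A = P·e^(rt) = 200·e^(0.13·8.5) = 200·e^1.105.
e^1.105 ≈ 3.01922447, so A ≈ 603.8449.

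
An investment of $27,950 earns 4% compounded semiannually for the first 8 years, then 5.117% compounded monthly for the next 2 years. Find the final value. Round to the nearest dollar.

After 8 years at 4%: 27,950 × 1.3727857051 ≈ 38,369.3605.
Then 2 years at 5.117%: 38,369.3605 × 1.1075190469 ≈ 42,494.7975.

$42,495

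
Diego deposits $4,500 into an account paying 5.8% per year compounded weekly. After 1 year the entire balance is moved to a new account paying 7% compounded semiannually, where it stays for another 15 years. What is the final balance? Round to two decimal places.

After 1 years at 5.8%: 4,500 × 1.059680744 ≈ 4,768.5633.
Then 15 years at 7%: 4,768.5633 × 2.8067937047 ≈ 13,384.3736.

$13,384.37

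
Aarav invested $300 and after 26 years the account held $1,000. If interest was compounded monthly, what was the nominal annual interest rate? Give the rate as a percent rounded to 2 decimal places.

The 312-period growth factor is 1,000/300 = 3.33333.
r/12 = 3.33333^(1/312) − 1 ≈ 0.00386634, so r ≈ 12·0.00386634 = 4.63961%.

4.64%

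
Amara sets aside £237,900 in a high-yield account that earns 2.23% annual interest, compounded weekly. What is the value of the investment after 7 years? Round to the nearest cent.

£278,082.26

Periodic rate = 2.23%/52 = 0.000428846; periods = 52·7 = 364.
A = 237,900·(1 + 0.0223/52)^364 ≈ 237,900·1.16890397718 ≈ 278,082.2562.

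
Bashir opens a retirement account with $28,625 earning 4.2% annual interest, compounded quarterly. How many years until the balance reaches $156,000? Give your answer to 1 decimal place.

40.6 years

(1 + 0.0105)^(4t) = 156,000/28,625 = 5.4498.
4t·ln(1 + 0.0105) = ln(5.4498); 4t = 1.6956/0.0104453 ≈ 162.3297.
t ≈ 40.5824 years.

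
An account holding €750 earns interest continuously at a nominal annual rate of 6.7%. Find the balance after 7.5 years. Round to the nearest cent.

€1,239.64

A = P·e^(rt) = 750·e^(0.067·7.5) = 750·e^0.5025.
e^0.5025 ≈ 1.65284823, so A ≈ 1,239.6362.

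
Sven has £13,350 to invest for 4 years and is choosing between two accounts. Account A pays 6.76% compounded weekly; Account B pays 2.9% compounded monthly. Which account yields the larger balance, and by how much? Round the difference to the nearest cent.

Account A growth factor: (1 + 0.0013)^208 ≈ 1.3102584295; balance ≈ 17,491.9500.
Account B growth factor: (1 + 0.029/12)^48 ≈ 1.1228387297; balance ≈ 14,989.8970.
Account A is larger by 2,502.0530.

Account A, by £2,502.05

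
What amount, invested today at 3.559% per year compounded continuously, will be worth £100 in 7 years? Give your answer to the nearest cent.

P = A·e^(−rt) = 100·e^(−0.24913).
e^(−0.24913) ≈ 0.77947863, so P ≈ 77.9479.

£77.95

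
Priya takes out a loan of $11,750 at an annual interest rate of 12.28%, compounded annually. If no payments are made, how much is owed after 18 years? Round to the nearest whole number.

$94,511

Annual rate = 12.28% = 0.1228; years = 18.
A = 11,750·(1 + 0.1228)^18 ≈ 11,750·8.0434667583 ≈ 94,510.7344.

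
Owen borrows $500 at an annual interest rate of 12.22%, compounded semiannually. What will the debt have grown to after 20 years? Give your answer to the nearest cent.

$5,360.71

Periodic rate = 12.22%/2 = 0.0611; periods = 2·20 = 40.
A = 500·(1 + 0.0611)^40 ≈ 500·10.72142672 ≈ 5,360.7134.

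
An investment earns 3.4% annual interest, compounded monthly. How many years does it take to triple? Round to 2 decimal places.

(1 + 0.00283333)^(12t) = 3.
12t = ln 3 / ln(1 + 0.00283333) ≈ 1.0986/0.00282933 ≈ 388.2946.
t ≈ 32.3579.

32.36 years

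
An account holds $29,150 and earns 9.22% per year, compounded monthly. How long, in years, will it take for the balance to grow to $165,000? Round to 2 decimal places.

(1 + 0.00768333)^(12t) = 165,000/29,150 = 5.6604.
12t·ln(1 + 0.00768333) = ln(5.6604); 12t = 1.7335/0.00765397 ≈ 226.4826.
t ≈ 18.8736 years.

18.87 years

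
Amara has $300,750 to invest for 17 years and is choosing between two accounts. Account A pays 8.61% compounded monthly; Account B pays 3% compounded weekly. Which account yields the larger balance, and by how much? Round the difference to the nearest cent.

Account A, by $792,279.91

Account A growth factor: (1 + 0.007175)^204 ≈ 4.29939346997; balance ≈ 1,293,042.5861.
Account B growth factor: (1 + 0.03/52)^884 ≈ 1.66504631718; balance ≈ 500,762.6799.
Account A is larger by 792,279.9062.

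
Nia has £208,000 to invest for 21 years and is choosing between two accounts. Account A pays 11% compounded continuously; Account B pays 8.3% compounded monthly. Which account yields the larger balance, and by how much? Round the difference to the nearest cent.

A: e^(0.11·21) = e^2.31 ≈ 10.07442465501, so 208,000 × 10.07442465501 ≈ 2,095,480.3282.
B: (1 + 0.083/12)^252 ≈ 5.680275737033, so 208,000 × 5.680275737033 ≈ 1,181,497.3533.
Difference ≈ 913,982.9749 in favor of A.

Account A, by £913,982.97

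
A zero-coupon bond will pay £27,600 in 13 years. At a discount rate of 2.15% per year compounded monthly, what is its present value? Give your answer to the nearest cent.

£20,875.28

Periodic rate = 2.15%/12 = 0.00179167; 156 periods.
P = 27,600/(1 + 0.0215/12)^156 ≈ 27,600/1.3221377223 ≈ 20,875.2837.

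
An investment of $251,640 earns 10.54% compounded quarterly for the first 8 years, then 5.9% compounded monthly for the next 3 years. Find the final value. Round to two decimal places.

$690,107.93

After 8 years at 10.54%: 251,640 × 2.29855856085 ≈ 578,409.2763.
Then 3 years at 5.9%: 578,409.2763 × 1.1931135228 ≈ 690,107.9292.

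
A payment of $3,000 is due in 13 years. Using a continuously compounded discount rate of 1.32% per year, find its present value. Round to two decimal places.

P = A·e^(−rt) = 3,000·e^(−0.1716).
e^(−0.1716) ≈ 0.8423160322, so P ≈ 2,526.9481.

$2,526.95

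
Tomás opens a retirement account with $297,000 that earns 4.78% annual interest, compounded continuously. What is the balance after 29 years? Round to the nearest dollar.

$1,187,888

A = P·e^(rt) = 297,000·e^(0.0478·29) = 297,000·e^1.3862.
e^1.3862 ≈ 3.999622573328, so A ≈ 1,187,887.9043.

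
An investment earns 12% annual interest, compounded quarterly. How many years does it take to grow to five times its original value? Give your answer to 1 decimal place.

(1 + 0.03)^(4t) = 5.
4t = ln 5 / ln(1 + 0.03) ≈ 1.6094/0.0295588 ≈ 54.4487.
t ≈ 13.6122.

13.6 years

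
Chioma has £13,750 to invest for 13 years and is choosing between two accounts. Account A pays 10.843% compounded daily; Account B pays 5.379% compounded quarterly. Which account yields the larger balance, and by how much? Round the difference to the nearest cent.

Account A, by £28,744.26

Account A growth factor: (1 + 0.10843/365)^4745 ≈ 4.0934194376; balance ≈ 56,284.5173.
Account B growth factor: (1 + 0.0134475)^52 ≈ 2.0029278071; balance ≈ 27,540.2573.
Account A is larger by 28,744.2599.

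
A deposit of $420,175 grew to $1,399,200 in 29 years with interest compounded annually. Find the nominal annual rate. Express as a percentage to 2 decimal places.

4.24%

(1 + r)^29 = 1,399,200/420,175 = 3.33004.
1 + r = 3.33004^(1/29) ≈ 1.042355, so r ≈ 0.0423546.
r ≈ 4.23546%.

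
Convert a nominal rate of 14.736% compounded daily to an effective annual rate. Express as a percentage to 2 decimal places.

EAR = (1 + 14.736%/365)^365 − 1 = (1 + 0.000403726)^365 − 1.
(1 + 0.000403726)^365 ≈ 1.158737, so EAR ≈ 15.87366%.

15.87%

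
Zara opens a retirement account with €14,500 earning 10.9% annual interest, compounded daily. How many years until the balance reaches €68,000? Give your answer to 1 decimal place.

(1 + 0.00029863)^(365t) = 68,000/14,500 = 4.6897.
365t·ln(1 + 0.00029863) = ln(4.6897); 365t = 1.5454/0.000298586 ≈ 5175.5988.
t ≈ 14.1797 years.

14.2 years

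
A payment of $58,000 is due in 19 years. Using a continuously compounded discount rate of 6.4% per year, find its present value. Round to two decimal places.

$17,191.98

P = A·e^(−rt) = 58,000·e^(−1.216).
e^(−1.216) ≈ 0.29641345259, so P ≈ 17,191.9802.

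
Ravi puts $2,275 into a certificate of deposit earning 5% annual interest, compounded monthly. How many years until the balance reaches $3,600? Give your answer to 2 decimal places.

9.20 years

(1 + 0.00416667)^(12t) = 3,600/2,275 = 1.5824.
12t·ln(1 + 0.00416667) = ln(1.5824); 12t = 0.45895/0.00415801 ≈ 110.3782.
t ≈ 9.1982 years.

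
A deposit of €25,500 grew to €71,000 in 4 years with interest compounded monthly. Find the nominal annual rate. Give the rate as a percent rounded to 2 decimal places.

(1 + r/12)^48 = 71,000/25,500 = 2.78431.
1 + r/12 = 2.78431^(1/48) ≈ 1.021563, so r/12 ≈ 0.0215625.
r ≈ 12·0.0215625 = 25.87506%.

25.88%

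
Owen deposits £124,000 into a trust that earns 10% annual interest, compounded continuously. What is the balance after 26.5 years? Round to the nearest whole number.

£1,755,101

A = P·e^(rt) = 124,000·e^(0.1·26.5) = 124,000·e^2.65.
e^2.65 ≈ 14.15403864538, so A ≈ 1,755,100.7920.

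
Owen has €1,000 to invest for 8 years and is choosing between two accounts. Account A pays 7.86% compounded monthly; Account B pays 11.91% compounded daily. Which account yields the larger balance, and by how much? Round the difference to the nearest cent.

Account B, by €721.04

Account A growth factor: (1 + 0.00655)^96 ≈ 1.871517555; balance ≈ 1,871.5176.
Account B growth factor: (1 + 0.1191/365)^2920 ≈ 2.592556835; balance ≈ 2,592.5568.
Account B is larger by 721.0393.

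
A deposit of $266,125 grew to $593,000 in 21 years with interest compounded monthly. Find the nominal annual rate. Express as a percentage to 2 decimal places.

3.82%

(1 + r/12)^252 = 593,000/266,125 = 2.22828.
1 + r/12 = 2.22828^(1/252) ≈ 1.003185, so r/12 ≈ 0.00318454.
r ≈ 12·0.00318454 = 3.82144%.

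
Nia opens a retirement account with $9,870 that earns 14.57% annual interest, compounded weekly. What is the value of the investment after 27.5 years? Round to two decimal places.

Growth factor = (1 + 0.1457/52)^1430 ≈ 54.6608188256.
A ≈ 9,870 × 54.6608188256 ≈ 539,502.2818.

$539,502.28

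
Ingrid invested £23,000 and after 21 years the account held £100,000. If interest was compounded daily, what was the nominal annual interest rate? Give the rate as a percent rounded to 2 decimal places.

7.00%

The 7665-period growth factor is 100,000/23,000 = 4.34783.
r/365 = 4.34783^(1/7665) − 1 ≈ 0.000191757, so r ≈ 365·0.000191757 = 6.99913%.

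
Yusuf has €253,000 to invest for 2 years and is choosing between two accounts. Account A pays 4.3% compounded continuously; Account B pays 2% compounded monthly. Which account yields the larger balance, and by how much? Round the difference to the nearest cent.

Account A growth factor: e^(0.043·2) = e^0.086 ≈ 1.08980632831; balance ≈ 275,721.0011.
Account B growth factor: (1 + 0.02/12)^24 ≈ 1.04077611958; balance ≈ 263,316.3583.
Account A is larger by 12,404.6428.

Account A, by €12,404.64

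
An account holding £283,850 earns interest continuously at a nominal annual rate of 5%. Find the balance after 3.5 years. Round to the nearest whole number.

A = P·e^(rt) = 283,850·e^(0.05·3.5) = 283,850·e^0.175.
e^0.175 ≈ 1.19124621661, so A ≈ 338,135.2386.

£338,135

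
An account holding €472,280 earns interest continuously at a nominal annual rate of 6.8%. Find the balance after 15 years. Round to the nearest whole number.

A = P·e^(rt) = 472,280·e^(0.068·15) = 472,280·e^1.02.
e^1.02 ≈ 2.773194763964, so A ≈ 1,309,724.4231.

€1,309,724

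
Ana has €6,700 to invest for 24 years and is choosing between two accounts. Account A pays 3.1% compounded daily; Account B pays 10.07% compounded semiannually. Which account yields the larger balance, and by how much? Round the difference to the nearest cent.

Account B, by €56,713.70

Account A growth factor: (1 + 0.031/365)^8760 ≈ 2.1042695657; balance ≈ 14,098.6061.
Account B growth factor: (1 + 0.05035)^48 ≈ 10.569000275; balance ≈ 70,812.3018.
Account B is larger by 56,713.6958.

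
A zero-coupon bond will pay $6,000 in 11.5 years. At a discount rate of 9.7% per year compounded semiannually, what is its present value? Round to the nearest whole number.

Growth factor = (1 + 0.0485)^23 ≈ 2.972172424.
P = 6,000/2.972172424 ≈ 2,018.7254.

$2,019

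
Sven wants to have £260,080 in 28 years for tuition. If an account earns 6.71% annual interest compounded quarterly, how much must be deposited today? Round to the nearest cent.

Growth factor = (1 + 0.016775)^112 ≈ 6.44442624374.
P = 260,080/6.44442624374 ≈ 40,357.3554.

£40,357.36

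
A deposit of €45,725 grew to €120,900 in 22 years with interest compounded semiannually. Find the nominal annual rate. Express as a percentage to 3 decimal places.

(1 + r/2)^44 = 120,900/45,725 = 2.64407.
1 + r/2 = 2.64407^(1/44) ≈ 1.022344, so r/2 ≈ 0.0223441.
r ≈ 2·0.0223441 = 4.46882%.

4.469%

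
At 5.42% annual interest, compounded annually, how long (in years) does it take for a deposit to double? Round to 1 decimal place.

(1 + 0.0542)^t = 2.
t = ln 2 / ln(1 + 0.0542) ≈ 0.69315/0.0527822 ≈ 13.1322.

13.1 years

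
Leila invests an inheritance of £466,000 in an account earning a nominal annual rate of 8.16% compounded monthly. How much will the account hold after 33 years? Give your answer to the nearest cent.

£6,821,750.63

Growth factor = (1 + 0.0068)^396 ≈ 14.63894985132.
A ≈ 466,000 × 14.63894985132 ≈ 6,821,750.6307.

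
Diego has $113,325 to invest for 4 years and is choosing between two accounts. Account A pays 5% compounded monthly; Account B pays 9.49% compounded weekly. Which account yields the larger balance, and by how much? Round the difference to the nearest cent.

Account B, by $27,231.86

Account A growth factor: (1 + 0.05/12)^48 ≈ 1.22089535503; balance ≈ 138,357.9661.
Account B growth factor: (1 + 0.001825)^208 ≈ 1.46119418432; balance ≈ 165,589.8309.
Account B is larger by 27,231.8648.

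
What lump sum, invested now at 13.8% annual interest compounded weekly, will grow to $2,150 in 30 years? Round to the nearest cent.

Growth factor = (1 + 0.138/52)^1560 ≈ 62.45936831.
P = 2,150/62.45936831 ≈ 34.4224.

$34.42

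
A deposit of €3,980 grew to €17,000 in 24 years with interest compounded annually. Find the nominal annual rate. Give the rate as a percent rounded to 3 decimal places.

6.236%

(1 + r)^24 = 17,000/3,980 = 4.27136.
1 + r = 4.27136^(1/24) ≈ 1.062365, so r ≈ 0.0623646.
r ≈ 6.23646%.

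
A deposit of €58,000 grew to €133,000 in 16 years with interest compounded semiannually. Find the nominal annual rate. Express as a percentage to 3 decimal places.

(1 + r/2)^32 = 133,000/58,000 = 2.2931.
1 + r/2 = 2.2931^(1/32) ≈ 1.026274, so r/2 ≈ 0.0262738.
r ≈ 2·0.0262738 = 5.25476%.

5.255%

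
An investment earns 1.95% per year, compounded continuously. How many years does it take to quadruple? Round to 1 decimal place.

71.1 years

e^(0.0195t) = 4, so 0.0195t = ln 4 ≈ 1.3863.
t ≈ 1.3863/0.0195 ≈ 71.0920.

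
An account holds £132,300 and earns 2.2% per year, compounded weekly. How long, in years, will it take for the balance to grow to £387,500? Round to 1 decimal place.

(1 + 0.000423077)^(52t) = 387,500/132,300 = 2.9289.
52t·ln(1 + 0.000423077) = ln(2.9289); 52t = 1.0746/0.000422987 ≈ 2540.6044.
t ≈ 48.8578 years.

48.9 years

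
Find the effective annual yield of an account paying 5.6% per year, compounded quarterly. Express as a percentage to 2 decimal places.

5.72%

EAR = (1 + 5.6%/4)^4 − 1 = (1 + 0.014)^4 − 1.
(1 + 0.014)^4 ≈ 1.057187, so EAR ≈ 5.71870%.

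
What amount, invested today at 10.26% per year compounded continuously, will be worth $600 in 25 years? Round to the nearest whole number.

P = A·e^(−rt) = 600·e^(−2.565).
e^(−2.565) ≈ 0.0769191814, so P ≈ 46.1515.

$46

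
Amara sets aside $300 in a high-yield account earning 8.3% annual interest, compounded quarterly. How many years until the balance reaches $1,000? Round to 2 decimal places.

14.66 years

(1 + 0.02075)^(4t) = 1,000/300 = 3.3333.
4t·ln(1 + 0.02075) = ln(3.3333); 4t = 1.204/0.0205377 ≈ 58.6227.
t ≈ 14.6557 years.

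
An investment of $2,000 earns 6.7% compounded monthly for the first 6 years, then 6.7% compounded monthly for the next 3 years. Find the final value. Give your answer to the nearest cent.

Phase 1: 2,000·(1 + 0.067/12)^72 ≈ 2,986.2819.
Phase 2: 2,986.2819·(1 + 0.067/12)^36 ≈ 3,649.0616.

$3,649.06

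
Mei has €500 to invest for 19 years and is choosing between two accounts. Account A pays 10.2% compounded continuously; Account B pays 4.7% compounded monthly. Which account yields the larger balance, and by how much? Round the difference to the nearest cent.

Account A, by €2,253.33

Account A growth factor: e^(0.102·19) = e^1.938 ≈ 6.944847377; balance ≈ 3,472.4237.
Account B growth factor: (1 + 0.047/12)^228 ≈ 2.438189514; balance ≈ 1,219.0948.
Account A is larger by 2,253.3289.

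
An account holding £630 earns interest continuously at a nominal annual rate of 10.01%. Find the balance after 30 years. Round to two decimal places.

£12,691.91

A = P·e^(rt) = 630·e^(0.1001·30) = 630·e^3.003.
e^3.003 ≈ 20.145884009, so A ≈ 12,691.9069.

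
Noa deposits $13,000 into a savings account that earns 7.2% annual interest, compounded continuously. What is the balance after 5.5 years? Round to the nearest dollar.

A = P·e^(rt) = 13,000·e^(0.072·5.5) = 13,000·e^0.396.
e^0.396 ≈ 1.4858693176, so A ≈ 19,316.3011.

$19,316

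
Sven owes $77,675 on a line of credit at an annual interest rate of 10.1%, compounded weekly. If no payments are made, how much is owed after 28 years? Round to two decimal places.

Periodic rate = 10.1%/52 = 0.00194231; periods = 52·28 = 1456.
A = 77,675·(1 + 0.101/52)^1456 ≈ 77,675·16.86528096486 ≈ 1,310,010.6989.

$1,310,010.70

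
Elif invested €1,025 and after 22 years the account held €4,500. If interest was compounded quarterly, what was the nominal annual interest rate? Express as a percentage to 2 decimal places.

6.78%

The 88-period growth factor is 4,500/1,025 = 4.39024.
r/4 = 4.39024^(1/88) − 1 ≈ 0.0169533, so r ≈ 4·0.0169533 = 6.78132%.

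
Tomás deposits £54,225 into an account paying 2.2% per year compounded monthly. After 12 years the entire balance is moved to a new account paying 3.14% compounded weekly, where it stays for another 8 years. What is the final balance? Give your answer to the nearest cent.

£90,742.38

After 12 years at 2.2%: 54,225 × 1.3018135039 ≈ 70,590.8373.
Then 8 years at 3.14%: 70,590.8373 × 1.2854697136 ≈ 90,742.3833.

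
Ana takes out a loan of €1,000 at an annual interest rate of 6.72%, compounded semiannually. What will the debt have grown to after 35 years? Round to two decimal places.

€10,108.23

Periodic rate = 6.72%/2 = 0.0336; periods = 2·35 = 70.
A = 1,000·(1 + 0.0336)^70 ≈ 1,000·10.10822838 ≈ 10,108.2284.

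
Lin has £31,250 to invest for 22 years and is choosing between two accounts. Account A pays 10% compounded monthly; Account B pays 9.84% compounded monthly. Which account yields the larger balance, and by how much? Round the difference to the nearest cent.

A: (1 + 0.1/12)^264 ≈ 8.94311482631, so 31,250 × 8.94311482631 ≈ 279,472.3383.
B: (1 + 0.0082)^264 ≈ 8.6362852628, so 31,250 × 8.6362852628 ≈ 269,883.9145.
Difference ≈ 9,588.4239 in favor of A.

Account A, by £9,588.42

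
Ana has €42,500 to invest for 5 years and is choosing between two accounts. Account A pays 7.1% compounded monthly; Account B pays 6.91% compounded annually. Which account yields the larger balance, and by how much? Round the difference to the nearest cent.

Account A, by €1,191.12

A: (1 + 0.071/12)^60 ≈ 1.4246895294, so 42,500 × 1.4246895294 ≈ 60,549.3050.
B: (1 + 0.0691)^5 ≈ 1.3966630632, so 42,500 × 1.3966630632 ≈ 59,358.1802.
Difference ≈ 1,191.1248 in favor of A.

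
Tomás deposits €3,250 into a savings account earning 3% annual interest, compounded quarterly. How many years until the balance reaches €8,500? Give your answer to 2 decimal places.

32.17 years

(1 + 0.0075)^(4t) = 8,500/3,250 = 2.6154.
4t·ln(1 + 0.0075) = ln(2.6154); 4t = 0.96141/0.00747201 ≈ 128.6683.
t ≈ 32.1671 years.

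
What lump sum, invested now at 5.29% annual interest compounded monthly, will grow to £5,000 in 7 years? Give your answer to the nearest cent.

£3,455.45

Growth factor = (1 + 0.0529/12)^84 ≈ 1.446990942.
P = 5,000/1.446990942 ≈ 3,455.4466.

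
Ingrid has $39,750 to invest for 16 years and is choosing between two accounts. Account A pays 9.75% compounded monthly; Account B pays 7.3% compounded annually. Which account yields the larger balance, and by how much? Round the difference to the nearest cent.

Account A, by $65,249.63

A: (1 + 0.008125)^192 ≈ 4.72891892968, so 39,750 × 4.72891892968 ≈ 187,974.5275.
B: (1 + 0.073)^16 ≈ 3.08741885052, so 39,750 × 3.08741885052 ≈ 122,724.8993.
Difference ≈ 65,249.6281 in favor of A.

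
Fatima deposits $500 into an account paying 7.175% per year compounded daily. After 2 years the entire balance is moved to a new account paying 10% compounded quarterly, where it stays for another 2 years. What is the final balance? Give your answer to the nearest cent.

$703.20

Phase 1: 500·(1 + 0.07175/365)^730 ≈ 577.1453.
Phase 2: 577.1453·(1 + 0.025)^8 ≈ 703.1955.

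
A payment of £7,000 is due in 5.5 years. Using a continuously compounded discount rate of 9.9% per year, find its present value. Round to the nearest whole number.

P = A·e^(−rt) = 7,000·e^(−0.5445).
e^(−0.5445) ≈ 0.5801317767, so P ≈ 4,060.9224.

£4,061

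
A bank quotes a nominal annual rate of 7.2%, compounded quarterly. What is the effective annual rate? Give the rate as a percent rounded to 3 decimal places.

7.397%

EAR = (1 + 7.2%/4)^4 − 1 = (1 + 0.018)^4 − 1.
(1 + 0.018)^4 ≈ 1.073967, so EAR ≈ 7.39674%.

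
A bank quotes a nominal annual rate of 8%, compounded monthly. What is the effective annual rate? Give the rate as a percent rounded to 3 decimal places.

One year is 12 periods at 0.00666667 each: (1 + 0.00666667)^12 ≈ 1.083.
EAR = 1.083 − 1 ≈ 8.29995%.

8.300%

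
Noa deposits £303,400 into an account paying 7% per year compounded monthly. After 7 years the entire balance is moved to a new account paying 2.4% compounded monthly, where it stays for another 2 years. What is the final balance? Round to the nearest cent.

After 7 years at 7%: 303,400 × 1.62999405407 ≈ 494,540.1960.
Then 2 years at 2.4%: 494,540.1960 × 1.04912036338 ≈ 518,832.1901.

£518,832.19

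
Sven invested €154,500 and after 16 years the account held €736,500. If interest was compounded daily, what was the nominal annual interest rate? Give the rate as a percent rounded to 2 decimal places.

9.76%

The 5840-period growth factor is 736,500/154,500 = 4.76699.
r/365 = 4.76699^(1/5840) − 1 ≈ 0.000267453, so r ≈ 365·0.000267453 = 9.76202%.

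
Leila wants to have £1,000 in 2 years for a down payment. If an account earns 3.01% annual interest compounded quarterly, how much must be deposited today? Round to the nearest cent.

Growth factor = (1 + 0.007525)^8 ≈ 1.06180961.
P = 1,000/1.06180961 ≈ 941.7884.

£941.79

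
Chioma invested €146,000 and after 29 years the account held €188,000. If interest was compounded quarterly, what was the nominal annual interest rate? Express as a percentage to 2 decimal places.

0.87%

The 116-period growth factor is 188,000/146,000 = 1.28767.
r/4 = 1.28767^(1/116) − 1 ≈ 0.00218199, so r ≈ 4·0.00218199 = 0.87280%.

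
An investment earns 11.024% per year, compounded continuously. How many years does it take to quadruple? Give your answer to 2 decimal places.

12.58 years

e^(0.11024t) = 4, so 0.11024t = ln 4 ≈ 1.3863.
t ≈ 1.3863/0.11024 ≈ 12.5752.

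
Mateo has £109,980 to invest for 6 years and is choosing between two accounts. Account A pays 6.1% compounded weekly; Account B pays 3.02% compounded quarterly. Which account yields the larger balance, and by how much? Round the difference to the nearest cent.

A: (1 + 0.061/52)^312 ≈ 1.44164596873, so 109,980 × 1.44164596873 ≈ 158,552.2236.
B: (1 + 0.00755)^24 ≈ 1.19783935164, so 109,980 × 1.19783935164 ≈ 131,738.3719.
Difference ≈ 26,813.8517 in favor of A.

Account A, by £26,813.85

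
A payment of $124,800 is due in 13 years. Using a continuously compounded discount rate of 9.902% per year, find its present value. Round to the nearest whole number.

P = A·e^(−rt) = 124,800·e^(−1.28726).
e^(−1.28726) ≈ 0.276026059291, so P ≈ 34,448.0522.

$34,448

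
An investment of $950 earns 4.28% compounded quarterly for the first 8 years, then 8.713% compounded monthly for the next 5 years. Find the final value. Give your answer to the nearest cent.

Phase 1: 950·(1 + 0.0107)^32 ≈ 1,335.4761.
Phase 2: 1,335.4761·(1 + 0.08713/12)^60 ≈ 2,061.3557.

$2,061.36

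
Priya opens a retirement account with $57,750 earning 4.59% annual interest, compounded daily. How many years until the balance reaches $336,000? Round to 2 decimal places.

We need (1 + 0.000125753)^(365t) = 5.8182, so 365t = ln 5.8182 / ln 1.000126 ≈ 14004.3783.
t ≈ 14004.3783/365 = 38.3682 years.

38.37 years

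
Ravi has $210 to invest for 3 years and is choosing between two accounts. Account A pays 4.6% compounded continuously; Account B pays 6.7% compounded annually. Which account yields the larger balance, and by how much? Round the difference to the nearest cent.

Account B, by $14.03

A: e^(0.046·3) = e^0.138 ≈ 1.14797555, so 210 × 1.14797555 ≈ 241.0749.
B: (1 + 0.067)^3 ≈ 1.21476776, so 210 × 1.21476776 ≈ 255.1012.
Difference ≈ 14.0264 in favor of B.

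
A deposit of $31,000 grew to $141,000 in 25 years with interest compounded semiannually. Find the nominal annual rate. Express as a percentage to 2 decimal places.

6.15%

(1 + r/2)^50 = 141,000/31,000 = 4.54839.
1 + r/2 = 4.54839^(1/50) ≈ 1.030759, so r/2 ≈ 0.030759.
r ≈ 2·0.030759 = 6.15181%.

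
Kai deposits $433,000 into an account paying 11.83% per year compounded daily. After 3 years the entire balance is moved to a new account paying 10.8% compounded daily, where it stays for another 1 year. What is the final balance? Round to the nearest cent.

$687,845.50

After 3 years at 11.83%: 433,000 × 1.42595604734 ≈ 617,438.9685.
Then 1 years at 10.8%: 617,438.9685 × 1.11402994869 ≈ 687,845.5024.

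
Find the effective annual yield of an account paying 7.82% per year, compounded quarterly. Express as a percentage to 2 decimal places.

8.05%

One year is 4 periods at 0.01955 each: (1 + 0.01955)^4 ≈ 1.080523.
EAR = 1.080523 − 1 ≈ 8.05232%.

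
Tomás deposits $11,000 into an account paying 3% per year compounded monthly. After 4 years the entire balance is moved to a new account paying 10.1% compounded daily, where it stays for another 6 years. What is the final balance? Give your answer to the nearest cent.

Phase 1: 11,000·(1 + 0.0025)^48 ≈ 12,400.6082.
Phase 2: 12,400.6082·(1 + 0.101/365)^2190 ≈ 22,729.4558.

$22,729.46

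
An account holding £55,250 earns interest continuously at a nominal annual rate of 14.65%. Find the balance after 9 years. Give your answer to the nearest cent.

£206,514.03

A = P·e^(rt) = 55,250·e^(0.1465·9) = 55,250·e^1.3185.
e^1.3185 ≈ 3.73781045444, so A ≈ 206,514.0276.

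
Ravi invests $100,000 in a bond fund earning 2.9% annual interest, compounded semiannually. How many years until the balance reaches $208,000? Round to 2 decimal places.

25.44 years

(1 + 0.0145)^(2t) = 208,000/100,000 = 2.08.
2t·ln(1 + 0.0145) = ln(2.08); 2t = 0.73237/0.0143959 ≈ 50.8734.
t ≈ 25.4367 years.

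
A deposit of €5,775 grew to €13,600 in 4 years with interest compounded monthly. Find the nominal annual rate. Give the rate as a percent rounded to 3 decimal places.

The 48-period growth factor is 13,600/5,775 = 2.35498.
r/12 = 2.35498^(1/48) − 1 ≈ 0.0180046, so r ≈ 12·0.0180046 = 21.60548%.

21.605%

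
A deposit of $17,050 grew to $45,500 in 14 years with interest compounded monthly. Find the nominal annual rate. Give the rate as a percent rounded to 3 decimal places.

The 168-period growth factor is 45,500/17,050 = 2.66862.
r/12 = 2.66862^(1/168) − 1 ≈ 0.00585973, so r ≈ 12·0.00585973 = 7.03168%.

7.032%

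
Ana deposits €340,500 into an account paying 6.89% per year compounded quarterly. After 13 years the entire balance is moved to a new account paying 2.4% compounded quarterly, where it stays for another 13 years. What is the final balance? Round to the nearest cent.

€1,129,529.09

Phase 1: 340,500·(1 + 0.017225)^52 ≈ 827,565.5887.
Phase 2: 827,565.5887·(1 + 0.006)^52 ≈ 1,129,529.0926.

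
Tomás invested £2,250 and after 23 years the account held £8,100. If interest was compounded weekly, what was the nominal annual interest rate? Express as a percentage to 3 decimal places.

5.572%

The 1196-period growth factor is 8,100/2,250 = 3.6.
r/52 = 3.6^(1/1196) − 1 ≈ 0.00107159, so r ≈ 52·0.00107159 = 5.57226%.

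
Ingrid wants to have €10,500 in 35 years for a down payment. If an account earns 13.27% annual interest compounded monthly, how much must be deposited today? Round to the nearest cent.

€103.56

Periodic rate = 13.27%/12 = 0.0110583; 420 periods.
P = 10,500/(1 + 0.1327/12)^420 ≈ 10,500/101.39335427 ≈ 103.5571.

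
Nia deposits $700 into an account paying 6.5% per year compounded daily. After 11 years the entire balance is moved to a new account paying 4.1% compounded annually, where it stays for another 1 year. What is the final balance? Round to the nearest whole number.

$1,490

After 11 years at 6.5%: 700 × 2.04405656 ≈ 1,430.8396.
Then 1 years at 4.1%: 1,430.8396 × 1.041 ≈ 1,489.5040.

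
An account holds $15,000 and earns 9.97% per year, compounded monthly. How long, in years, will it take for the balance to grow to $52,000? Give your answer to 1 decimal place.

12.5 years

(1 + 0.00830833)^(12t) = 52,000/15,000 = 3.4667.
12t·ln(1 + 0.00830833) = ln(3.4667); 12t = 1.2432/0.00827401 ≈ 150.2529.
t ≈ 12.5211 years.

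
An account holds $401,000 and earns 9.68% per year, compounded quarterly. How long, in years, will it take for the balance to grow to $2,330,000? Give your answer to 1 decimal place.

18.4 years

We need (1 + 0.0242)^(4t) = 5.8105, so 4t = ln 5.8105 / ln 1.0242 ≈ 73.5896.
t ≈ 73.5896/4 = 18.3974 years.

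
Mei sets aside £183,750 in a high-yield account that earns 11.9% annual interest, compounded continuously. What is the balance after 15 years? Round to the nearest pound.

£1,095,073

A = P·e^(rt) = 183,750·e^(0.119·15) = 183,750·e^1.785.
e^1.785 ≈ 5.959579947583, so A ≈ 1,095,072.8154.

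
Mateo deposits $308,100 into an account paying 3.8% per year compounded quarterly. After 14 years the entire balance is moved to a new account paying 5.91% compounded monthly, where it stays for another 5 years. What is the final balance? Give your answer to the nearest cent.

After 14 years at 3.8%: 308,100 × 1.69806419117 ≈ 523,173.5773.
Then 5 years at 5.91%: 523,173.5773 × 1.34282380203 ≈ 702,529.9322.

$702,529.93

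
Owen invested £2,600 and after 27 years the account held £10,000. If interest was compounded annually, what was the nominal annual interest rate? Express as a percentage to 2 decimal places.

(1 + r)^27 = 10,000/2,600 = 3.84615.
1 + r = 3.84615^(1/27) ≈ 1.051157, so r ≈ 0.0511572.
r ≈ 5.11572%.

5.12%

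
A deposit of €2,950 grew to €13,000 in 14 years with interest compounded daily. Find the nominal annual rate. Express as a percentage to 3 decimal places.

(1 + r/365)^5110 = 13,000/2,950 = 4.40678.
1 + r/365 = 4.40678^(1/5110) ≈ 1.00029, so r/365 ≈ 0.000290286.
r ≈ 365·0.000290286 = 10.59542%.

10.595%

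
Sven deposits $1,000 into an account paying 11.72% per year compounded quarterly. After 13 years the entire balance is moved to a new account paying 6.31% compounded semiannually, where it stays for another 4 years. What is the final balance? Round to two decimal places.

$5,755.79

After 13 years at 11.72%: 1,000 × 4.489340893 ≈ 4,489.3409.
Then 4 years at 6.31%: 4,489.3409 × 1.282101083 ≈ 5,755.7888.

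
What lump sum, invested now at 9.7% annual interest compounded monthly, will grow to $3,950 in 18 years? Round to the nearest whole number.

$694

Growth factor = (1 + 0.097/12)^216 ≈ 5.691541065.
P = 3,950/5.691541065 ≈ 694.0124.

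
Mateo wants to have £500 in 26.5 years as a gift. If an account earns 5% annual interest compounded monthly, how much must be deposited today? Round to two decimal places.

£133.27

Growth factor = (1 + 0.05/12)^318 ≈ 3.75184316.
P = 500/3.75184316 ≈ 133.2678.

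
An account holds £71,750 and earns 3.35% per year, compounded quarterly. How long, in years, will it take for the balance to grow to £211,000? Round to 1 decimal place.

(1 + 0.008375)^(4t) = 211,000/71,750 = 2.9408.
4t·ln(1 + 0.008375) = ln(2.9408); 4t = 1.0787/0.00834012 ≈ 129.3350.
t ≈ 32.3338 years.

32.3 years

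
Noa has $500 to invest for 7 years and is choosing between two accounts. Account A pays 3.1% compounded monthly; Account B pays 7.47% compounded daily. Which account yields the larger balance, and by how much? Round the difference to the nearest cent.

Account B, by $222.41

Account A growth factor: (1 + 0.031/12)^84 ≈ 1.24199653; balance ≈ 620.9983.
Account B growth factor: (1 + 0.0747/365)^2555 ≈ 1.68682236; balance ≈ 843.4112.
Account B is larger by 222.4129.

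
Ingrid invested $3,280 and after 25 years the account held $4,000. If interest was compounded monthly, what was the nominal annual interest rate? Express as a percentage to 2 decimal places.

0.79%

The 300-period growth factor is 4,000/3,280 = 1.21951.
r/12 = 1.21951^(1/300) − 1 ≈ 0.000661722, so r ≈ 12·0.000661722 = 0.79407%.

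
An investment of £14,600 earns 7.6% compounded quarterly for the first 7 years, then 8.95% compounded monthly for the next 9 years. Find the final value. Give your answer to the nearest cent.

£55,176.75

Phase 1: 14,600·(1 + 0.019)^28 ≈ 24,730.3355.
Phase 2: 24,730.3355·(1 + 0.0895/12)^108 ≈ 55,176.7493.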